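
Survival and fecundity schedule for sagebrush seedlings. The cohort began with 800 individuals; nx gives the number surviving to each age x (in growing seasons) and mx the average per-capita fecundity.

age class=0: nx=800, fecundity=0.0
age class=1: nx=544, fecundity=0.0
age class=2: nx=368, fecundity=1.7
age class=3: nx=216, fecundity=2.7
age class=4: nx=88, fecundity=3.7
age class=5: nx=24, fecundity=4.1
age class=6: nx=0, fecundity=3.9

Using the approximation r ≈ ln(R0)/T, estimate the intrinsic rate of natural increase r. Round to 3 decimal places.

lx = nx/n0 = nx/800: 1, 0.68, 0.46, 0.27, 0.11, 0.03, 0
R0 = Σ lx·mx = 0 + 0 + 0.782 + 0.729 + 0.407 + 0.123 + 0 = 2.041
Σ x·lx·mx = 5.994; T = 5.994/2.041 = 2.9368…
r ≈ ln(R0)/T = ln(2.041)/2.9368… = 0.24293… → 0.243

0.243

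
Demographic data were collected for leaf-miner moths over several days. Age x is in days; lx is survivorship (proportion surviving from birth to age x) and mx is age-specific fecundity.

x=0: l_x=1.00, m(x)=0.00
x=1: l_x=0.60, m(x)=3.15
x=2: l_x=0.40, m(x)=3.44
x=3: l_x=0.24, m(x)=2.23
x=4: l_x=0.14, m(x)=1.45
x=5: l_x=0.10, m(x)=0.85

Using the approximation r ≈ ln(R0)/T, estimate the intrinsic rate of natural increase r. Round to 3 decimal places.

0.769

R0 = Σ lx·mx = 0 + 1.89 + 1.376 + 0.5352 + 0.203 + 0.085 = 4.0892
Σ x·lx·mx = 7.4846; T = 7.4846/4.0892 = 1.83033…
r ≈ ln(R0)/T = ln(4.0892)/1.83033… = 0.76945… → 0.769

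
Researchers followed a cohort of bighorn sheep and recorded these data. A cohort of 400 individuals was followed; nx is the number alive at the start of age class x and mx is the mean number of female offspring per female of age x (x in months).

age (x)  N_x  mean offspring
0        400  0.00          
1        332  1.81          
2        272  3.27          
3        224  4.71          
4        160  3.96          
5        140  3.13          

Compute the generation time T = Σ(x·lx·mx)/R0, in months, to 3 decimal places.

2.839

lx = nx/n0 = nx/400: 1, 0.83, 0.68, 0.56, 0.4, 0.35
lx·mx: 0, 1.5023, 2.2236, 2.6376, 1.584, 1.0955 → R0 = 9.043
x·lx·mx: 0, 1.5023, 4.4472, 7.9128, 6.336, 5.4775 → Σ = 25.6758
T = 25.6758 / 9.043 = 2.839301… → 2.839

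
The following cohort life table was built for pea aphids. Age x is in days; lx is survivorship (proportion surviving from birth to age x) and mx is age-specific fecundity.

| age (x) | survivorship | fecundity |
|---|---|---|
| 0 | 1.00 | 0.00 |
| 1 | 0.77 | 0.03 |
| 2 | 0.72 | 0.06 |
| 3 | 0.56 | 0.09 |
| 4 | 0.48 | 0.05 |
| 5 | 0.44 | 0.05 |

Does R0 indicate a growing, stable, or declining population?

R0 = Σ lx·mx = 0 + 0.0231 + 0.0432 + 0.0504 + 0.024 + 0.022 = 0.1627
R0 < 1, so the population is declining.

declining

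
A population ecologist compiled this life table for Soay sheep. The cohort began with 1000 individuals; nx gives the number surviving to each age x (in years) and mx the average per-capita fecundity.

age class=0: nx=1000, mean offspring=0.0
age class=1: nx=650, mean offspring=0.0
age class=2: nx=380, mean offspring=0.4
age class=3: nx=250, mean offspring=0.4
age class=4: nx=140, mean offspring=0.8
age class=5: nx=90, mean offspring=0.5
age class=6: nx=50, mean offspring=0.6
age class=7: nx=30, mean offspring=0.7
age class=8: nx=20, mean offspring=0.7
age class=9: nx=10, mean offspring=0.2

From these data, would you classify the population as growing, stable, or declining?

declining

lx = nx/n0 = nx/1000: 1, 0.65, 0.38, 0.25, 0.14, 0.09, 0.05, 0.03, 0.02, 0.01
R0 = Σ lx·mx = 0 + 0 + 0.152 + 0.1 + 0.112 + 0.045 + 0.03 + 0.021 + 0.014 + 0.002 = 0.476
R0 < 1, so the population is declining.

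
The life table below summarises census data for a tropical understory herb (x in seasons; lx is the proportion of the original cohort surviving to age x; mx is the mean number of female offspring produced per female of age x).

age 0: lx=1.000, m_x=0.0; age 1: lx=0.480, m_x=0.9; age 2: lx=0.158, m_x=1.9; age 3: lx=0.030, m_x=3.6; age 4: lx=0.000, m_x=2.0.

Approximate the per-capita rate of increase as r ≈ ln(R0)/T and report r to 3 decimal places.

R0 = Σ lx·mx = 0 + 0.432 + 0.3002 + 0.108 + 0 = 0.8402
Σ x·lx·mx = 1.3564; T = 1.3564/0.8402 = 1.61438…
r ≈ ln(R0)/T = ln(0.8402)/1.61438… = -0.10785… → -0.108

-0.108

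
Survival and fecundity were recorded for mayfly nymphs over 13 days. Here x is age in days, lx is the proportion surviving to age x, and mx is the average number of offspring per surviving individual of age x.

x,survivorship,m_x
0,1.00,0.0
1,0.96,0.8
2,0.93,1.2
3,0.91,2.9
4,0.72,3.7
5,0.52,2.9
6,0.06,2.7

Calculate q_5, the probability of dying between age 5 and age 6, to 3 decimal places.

q_5 = (l_5 − l_6) / l_5 = (0.52 − 0.06) / 0.52
     = 0.46 / 0.52 = 0.884615… → 0.885

0.885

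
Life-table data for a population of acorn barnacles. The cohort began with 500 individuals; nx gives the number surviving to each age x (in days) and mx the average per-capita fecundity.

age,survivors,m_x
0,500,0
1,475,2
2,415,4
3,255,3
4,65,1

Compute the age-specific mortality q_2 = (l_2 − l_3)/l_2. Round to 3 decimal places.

0.386

lx = nx/n0 = nx/500: 1, 0.95, 0.83, 0.51, 0.13
q_2 = (l_2 − l_3) / l_2 = (0.83 − 0.51) / 0.83
     = 0.32 / 0.83 = 0.385542… → 0.386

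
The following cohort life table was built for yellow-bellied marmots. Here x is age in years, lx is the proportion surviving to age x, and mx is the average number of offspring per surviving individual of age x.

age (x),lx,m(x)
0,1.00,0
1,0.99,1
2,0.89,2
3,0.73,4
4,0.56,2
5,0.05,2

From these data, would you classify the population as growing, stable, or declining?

growing

R0 = Σ lx·mx = 0 + 0.99 + 1.78 + 2.92 + 1.12 + 0.1 = 6.91
R0 > 1, so the population is growing.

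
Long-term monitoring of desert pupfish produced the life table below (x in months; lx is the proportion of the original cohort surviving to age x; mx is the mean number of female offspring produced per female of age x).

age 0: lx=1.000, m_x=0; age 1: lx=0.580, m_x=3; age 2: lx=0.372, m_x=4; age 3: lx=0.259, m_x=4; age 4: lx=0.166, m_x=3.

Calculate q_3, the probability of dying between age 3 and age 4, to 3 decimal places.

0.359

q_3 = (l_3 − l_4) / l_3 = (0.259 − 0.166) / 0.259
     = 0.093 / 0.259 = 0.359073… → 0.359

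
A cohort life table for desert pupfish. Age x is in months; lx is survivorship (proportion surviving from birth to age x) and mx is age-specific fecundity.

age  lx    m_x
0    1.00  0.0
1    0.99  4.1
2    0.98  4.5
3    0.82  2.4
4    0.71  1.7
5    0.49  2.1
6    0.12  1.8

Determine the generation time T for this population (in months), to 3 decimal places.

2.332

lx·mx: 0, 4.059, 4.41, 1.968, 1.207, 1.029, 0.216 → R0 = 12.889
x·lx·mx: 0, 4.059, 8.82, 5.904, 4.828, 5.145, 1.296 → Σ = 30.052
T = 30.052 / 12.889 = 2.331601… → 2.332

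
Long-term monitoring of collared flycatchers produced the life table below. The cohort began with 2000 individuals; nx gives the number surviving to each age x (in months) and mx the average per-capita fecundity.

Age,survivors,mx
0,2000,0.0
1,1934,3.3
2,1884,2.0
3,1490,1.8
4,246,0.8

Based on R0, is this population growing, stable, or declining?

growing

lx = nx/n0 = nx/2000: 1, 0.967, 0.942, 0.745, 0.123
R0 = Σ lx·mx = 0 + 3.1911 + 1.884 + 1.341 + 0.0984 = 6.5145
R0 > 1, so the population is growing.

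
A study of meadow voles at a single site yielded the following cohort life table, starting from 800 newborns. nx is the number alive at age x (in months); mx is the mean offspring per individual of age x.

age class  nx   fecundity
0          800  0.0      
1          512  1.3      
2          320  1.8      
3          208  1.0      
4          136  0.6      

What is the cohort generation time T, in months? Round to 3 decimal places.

lx = nx/n0 = nx/800: 1, 0.64, 0.4, 0.26, 0.17
lx·mx: 0, 0.832, 0.72, 0.26, 0.102 → R0 = 1.914
x·lx·mx: 0, 0.832, 1.44, 0.78, 0.408 → Σ = 3.46
T = 3.46 / 1.914 = 1.807732… → 1.808

1.808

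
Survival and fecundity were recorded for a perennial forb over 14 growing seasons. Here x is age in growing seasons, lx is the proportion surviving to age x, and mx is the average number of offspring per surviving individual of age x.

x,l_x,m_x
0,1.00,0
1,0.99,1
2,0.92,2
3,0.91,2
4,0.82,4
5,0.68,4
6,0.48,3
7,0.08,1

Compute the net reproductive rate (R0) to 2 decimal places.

12.17

lx·mx by age: 0, 0.99, 1.84, 1.82, 3.28, 2.72, 1.44, 0.08
R0 = Σ lx·mx = 12.17 → 12.17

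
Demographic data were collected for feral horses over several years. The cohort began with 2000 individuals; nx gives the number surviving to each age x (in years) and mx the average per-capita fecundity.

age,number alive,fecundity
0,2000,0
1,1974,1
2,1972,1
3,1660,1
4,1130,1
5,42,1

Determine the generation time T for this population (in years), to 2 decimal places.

2.31

lx = nx/n0 = nx/2000: 1, 0.987, 0.986, 0.83, 0.565, 0.021
lx·mx: 0, 0.987, 0.986, 0.83, 0.565, 0.021 → R0 = 3.389
x·lx·mx: 0, 0.987, 1.972, 2.49, 2.26, 0.105 → Σ = 7.814
T = 7.814 / 3.389 = 2.305695… → 2.31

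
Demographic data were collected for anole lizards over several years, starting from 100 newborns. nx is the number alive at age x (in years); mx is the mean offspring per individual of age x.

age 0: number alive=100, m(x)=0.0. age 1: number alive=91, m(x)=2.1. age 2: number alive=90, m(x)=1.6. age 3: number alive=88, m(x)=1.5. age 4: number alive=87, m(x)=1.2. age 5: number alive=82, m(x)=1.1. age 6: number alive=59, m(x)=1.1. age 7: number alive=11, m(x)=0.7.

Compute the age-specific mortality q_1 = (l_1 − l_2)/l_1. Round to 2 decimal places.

lx = nx/n0 = nx/100: 1, 0.91, 0.9, 0.88, 0.87, 0.82, 0.59, 0.11
q_1 = (l_1 − l_2) / l_1 = (0.91 − 0.9) / 0.91
     = 0.01 / 0.91 = 0.010989… → 0.01

0.01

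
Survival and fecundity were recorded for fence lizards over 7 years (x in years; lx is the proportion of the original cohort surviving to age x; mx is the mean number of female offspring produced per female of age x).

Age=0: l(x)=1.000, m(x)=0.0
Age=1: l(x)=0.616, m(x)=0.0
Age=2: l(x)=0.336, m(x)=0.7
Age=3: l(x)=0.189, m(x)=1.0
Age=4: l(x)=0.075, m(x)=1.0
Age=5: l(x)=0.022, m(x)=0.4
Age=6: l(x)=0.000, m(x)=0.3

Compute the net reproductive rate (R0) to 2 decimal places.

0.51

lx·mx by age: 0, 0, 0.2352, 0.189, 0.075, 0.0088, 0
R0 = Σ lx·mx = 0.508 → 0.51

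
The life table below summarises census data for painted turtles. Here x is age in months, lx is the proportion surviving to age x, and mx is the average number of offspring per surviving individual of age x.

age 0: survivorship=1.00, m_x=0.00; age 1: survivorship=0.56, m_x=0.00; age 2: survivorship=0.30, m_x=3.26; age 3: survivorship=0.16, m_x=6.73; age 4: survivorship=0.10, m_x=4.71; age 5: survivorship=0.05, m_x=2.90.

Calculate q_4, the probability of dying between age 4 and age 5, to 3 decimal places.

0.500

q_4 = (l_4 − l_5) / l_4 = (0.1 − 0.05) / 0.1
     = 0.05 / 0.1 = 0.5 → 0.500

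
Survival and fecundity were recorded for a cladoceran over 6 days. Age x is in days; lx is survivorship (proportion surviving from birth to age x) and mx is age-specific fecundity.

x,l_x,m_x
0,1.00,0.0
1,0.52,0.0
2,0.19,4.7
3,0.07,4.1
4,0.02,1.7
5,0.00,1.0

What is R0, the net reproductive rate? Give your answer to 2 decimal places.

1.21

lx·mx by age: 0, 0, 0.893, 0.287, 0.034, 0
R0 = Σ lx·mx = 1.214 → 1.21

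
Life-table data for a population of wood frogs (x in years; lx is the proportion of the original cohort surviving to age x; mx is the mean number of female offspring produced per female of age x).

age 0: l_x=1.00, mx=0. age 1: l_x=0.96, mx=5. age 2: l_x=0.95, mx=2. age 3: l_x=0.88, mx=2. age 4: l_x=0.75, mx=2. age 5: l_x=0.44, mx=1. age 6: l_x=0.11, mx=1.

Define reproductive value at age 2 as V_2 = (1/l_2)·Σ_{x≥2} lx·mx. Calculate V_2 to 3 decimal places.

lx·mx for x ≥ 2: 1.9, 1.76, 1.5, 0.44, 0.11 → sum = 5.71
V_2 = 5.71 / l_2 = 5.71 / 0.95 = 6.010526… → 6.011

6.011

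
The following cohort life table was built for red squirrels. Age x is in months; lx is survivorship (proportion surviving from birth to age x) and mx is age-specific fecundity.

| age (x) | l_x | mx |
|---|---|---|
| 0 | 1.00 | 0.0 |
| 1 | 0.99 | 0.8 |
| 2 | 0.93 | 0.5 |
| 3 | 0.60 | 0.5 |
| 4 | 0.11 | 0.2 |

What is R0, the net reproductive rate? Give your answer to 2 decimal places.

lx·mx by age: 0, 0.792, 0.465, 0.3, 0.022
R0 = Σ lx·mx = 1.579 → 1.58

1.58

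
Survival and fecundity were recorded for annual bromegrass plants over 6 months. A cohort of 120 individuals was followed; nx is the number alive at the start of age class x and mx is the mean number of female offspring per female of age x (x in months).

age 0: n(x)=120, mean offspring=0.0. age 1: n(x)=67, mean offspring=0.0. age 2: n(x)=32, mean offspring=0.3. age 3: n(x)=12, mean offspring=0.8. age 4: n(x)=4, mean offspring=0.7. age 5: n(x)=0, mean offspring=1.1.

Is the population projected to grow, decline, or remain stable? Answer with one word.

declining

lx = nx/n0 = nx/120: 1, 0.55833…, 0.26667…, 0.1, 0.03333…, 0
R0 = Σ lx·mx = 0 + 0 + 0.08… + 0.08 + 0.023333… + 0 = 0.183333…
R0 < 1, so the population is declining.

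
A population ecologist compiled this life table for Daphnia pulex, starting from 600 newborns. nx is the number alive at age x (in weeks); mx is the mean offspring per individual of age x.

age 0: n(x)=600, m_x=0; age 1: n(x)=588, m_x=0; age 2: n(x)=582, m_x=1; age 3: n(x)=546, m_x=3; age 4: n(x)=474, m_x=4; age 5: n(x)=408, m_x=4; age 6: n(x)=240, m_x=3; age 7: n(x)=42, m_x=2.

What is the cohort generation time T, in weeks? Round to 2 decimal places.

4.08

lx = nx/n0 = nx/600: 1, 0.98, 0.97, 0.91, 0.79, 0.68, 0.4, 0.07
lx·mx: 0, 0, 0.97, 2.73, 3.16, 2.72, 1.2, 0.14 → R0 = 10.92
x·lx·mx: 0, 0, 1.94, 8.19, 12.64, 13.6, 7.2, 0.98 → Σ = 44.55
T = 44.55 / 10.92 = 4.07967… → 4.08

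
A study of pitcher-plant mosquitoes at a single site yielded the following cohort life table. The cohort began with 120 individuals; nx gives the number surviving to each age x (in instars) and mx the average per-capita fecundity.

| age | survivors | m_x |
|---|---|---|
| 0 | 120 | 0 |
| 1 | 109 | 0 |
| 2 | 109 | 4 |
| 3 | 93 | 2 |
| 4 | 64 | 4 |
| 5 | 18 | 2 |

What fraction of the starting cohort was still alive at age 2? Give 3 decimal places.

0.908

l_2 = n_2/n_0 = 109/120 = 0.908333… → 0.908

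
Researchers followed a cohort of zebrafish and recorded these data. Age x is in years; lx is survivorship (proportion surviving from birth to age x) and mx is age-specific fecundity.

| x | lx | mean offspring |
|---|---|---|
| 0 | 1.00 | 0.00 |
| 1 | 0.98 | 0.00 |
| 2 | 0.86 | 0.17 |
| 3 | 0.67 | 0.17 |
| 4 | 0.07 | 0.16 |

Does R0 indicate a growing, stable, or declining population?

declining

R0 = Σ lx·mx = 0 + 0 + 0.1462 + 0.1139 + 0.0112 = 0.2713
R0 < 1, so the population is declining.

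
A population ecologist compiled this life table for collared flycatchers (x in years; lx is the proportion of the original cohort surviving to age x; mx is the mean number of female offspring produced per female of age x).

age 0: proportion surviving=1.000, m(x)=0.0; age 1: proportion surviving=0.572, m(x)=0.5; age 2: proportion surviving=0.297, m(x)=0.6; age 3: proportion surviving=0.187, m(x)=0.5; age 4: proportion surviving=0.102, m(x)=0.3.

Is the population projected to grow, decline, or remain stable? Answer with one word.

declining

R0 = Σ lx·mx = 0 + 0.286 + 0.1782 + 0.0935 + 0.0306 = 0.5883
R0 < 1, so the population is declining.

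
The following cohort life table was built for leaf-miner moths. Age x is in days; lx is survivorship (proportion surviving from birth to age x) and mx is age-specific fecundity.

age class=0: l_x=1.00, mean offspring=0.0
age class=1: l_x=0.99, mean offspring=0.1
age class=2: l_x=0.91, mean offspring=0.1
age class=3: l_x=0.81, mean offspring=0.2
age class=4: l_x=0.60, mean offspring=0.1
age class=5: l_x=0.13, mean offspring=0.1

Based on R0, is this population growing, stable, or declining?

R0 = Σ lx·mx = 0 + 0.099 + 0.091 + 0.162 + 0.06 + 0.013 = 0.425
R0 < 1, so the population is declining.

declining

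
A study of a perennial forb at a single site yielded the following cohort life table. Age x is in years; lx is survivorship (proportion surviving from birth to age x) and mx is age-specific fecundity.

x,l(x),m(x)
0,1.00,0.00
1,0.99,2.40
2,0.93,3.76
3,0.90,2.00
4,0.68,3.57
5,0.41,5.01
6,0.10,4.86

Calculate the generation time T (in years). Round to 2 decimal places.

2.98

lx·mx: 0, 2.376, 3.4968, 1.8, 2.4276, 2.0541, 0.486 → R0 = 12.6405
x·lx·mx: 0, 2.376, 6.9936, 5.4, 9.7104, 10.2705, 2.916 → Σ = 37.6665
T = 37.6665 / 12.6405 = 2.979827… → 2.98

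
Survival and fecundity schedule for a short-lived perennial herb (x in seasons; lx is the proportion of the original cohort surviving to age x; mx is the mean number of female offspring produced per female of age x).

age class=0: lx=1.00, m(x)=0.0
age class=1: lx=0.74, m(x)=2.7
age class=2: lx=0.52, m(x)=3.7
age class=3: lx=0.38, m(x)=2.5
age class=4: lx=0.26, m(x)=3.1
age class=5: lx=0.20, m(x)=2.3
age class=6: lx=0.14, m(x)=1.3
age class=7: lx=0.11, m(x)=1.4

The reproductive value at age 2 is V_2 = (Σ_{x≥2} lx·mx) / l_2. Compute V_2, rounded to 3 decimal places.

lx·mx for x ≥ 2: 1.924, 0.95, 0.806, 0.46, 0.182, 0.154 → sum = 4.476
V_2 = 4.476 / l_2 = 4.476 / 0.52 = 8.607692… → 8.608

8.608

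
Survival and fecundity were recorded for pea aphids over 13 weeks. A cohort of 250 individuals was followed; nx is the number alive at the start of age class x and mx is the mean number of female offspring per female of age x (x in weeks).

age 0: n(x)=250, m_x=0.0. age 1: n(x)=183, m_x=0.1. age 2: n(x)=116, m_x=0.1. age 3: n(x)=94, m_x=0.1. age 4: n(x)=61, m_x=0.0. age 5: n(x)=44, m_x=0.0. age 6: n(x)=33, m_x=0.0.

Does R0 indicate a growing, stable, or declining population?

lx = nx/n0 = nx/250: 1, 0.732, 0.464, 0.376, 0.244, 0.176, 0.132
R0 = Σ lx·mx = 0 + 0.0732 + 0.0464 + 0.0376 + 0 + 0 + 0 = 0.1572
R0 < 1, so the population is declining.

declining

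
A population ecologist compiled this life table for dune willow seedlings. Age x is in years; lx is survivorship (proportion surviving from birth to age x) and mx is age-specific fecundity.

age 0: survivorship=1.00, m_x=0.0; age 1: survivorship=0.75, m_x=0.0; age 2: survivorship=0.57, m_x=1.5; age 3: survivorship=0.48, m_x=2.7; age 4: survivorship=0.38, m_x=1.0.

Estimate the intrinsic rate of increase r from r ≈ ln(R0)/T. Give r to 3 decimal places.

0.330

R0 = Σ lx·mx = 0 + 0 + 0.855 + 1.296 + 0.38 = 2.531
Σ x·lx·mx = 7.118; T = 7.118/2.531 = 2.81233…
r ≈ ln(R0)/T = ln(2.531)/2.81233… = 0.33019… → 0.330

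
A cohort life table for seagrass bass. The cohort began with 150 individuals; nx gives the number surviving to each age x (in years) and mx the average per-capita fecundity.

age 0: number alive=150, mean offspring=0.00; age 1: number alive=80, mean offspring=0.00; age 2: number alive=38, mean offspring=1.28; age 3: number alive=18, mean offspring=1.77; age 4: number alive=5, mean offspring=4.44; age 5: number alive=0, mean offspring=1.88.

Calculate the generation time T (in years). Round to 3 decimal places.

lx = nx/n0 = nx/150: 1, 0.53333…, 0.25333…, 0.12, 0.03333…, 0
lx·mx: 0, 0, 0.324267…, 0.2124, 0.148…, 0 → R0 = 0.684667…
x·lx·mx: 0, 0, 0.648533…, 0.6372, 0.592…, 0 → Σ = 1.877733…
T = 1.877733… / 0.684667… = 2.742551… → 2.743

2.743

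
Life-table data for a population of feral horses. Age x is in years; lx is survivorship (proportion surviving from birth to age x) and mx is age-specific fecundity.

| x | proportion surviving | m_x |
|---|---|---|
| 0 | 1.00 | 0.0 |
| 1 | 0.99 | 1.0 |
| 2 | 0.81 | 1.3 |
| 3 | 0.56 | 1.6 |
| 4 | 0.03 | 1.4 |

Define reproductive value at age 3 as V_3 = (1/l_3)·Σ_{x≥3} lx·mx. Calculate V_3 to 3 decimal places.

lx·mx for x ≥ 3: 0.896, 0.042 → sum = 0.938
V_3 = 0.938 / l_3 = 0.938 / 0.56 = 1.675 → 1.675

1.675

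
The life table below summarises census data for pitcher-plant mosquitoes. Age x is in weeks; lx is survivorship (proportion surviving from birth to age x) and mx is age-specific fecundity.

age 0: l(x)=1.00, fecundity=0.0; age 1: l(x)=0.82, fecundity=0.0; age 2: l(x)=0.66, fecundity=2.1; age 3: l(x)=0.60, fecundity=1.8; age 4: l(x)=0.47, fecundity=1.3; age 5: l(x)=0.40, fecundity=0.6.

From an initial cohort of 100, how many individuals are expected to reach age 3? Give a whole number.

Expected survivors = N0 · l_3 = 100 × 0.60 = 60 → 60

60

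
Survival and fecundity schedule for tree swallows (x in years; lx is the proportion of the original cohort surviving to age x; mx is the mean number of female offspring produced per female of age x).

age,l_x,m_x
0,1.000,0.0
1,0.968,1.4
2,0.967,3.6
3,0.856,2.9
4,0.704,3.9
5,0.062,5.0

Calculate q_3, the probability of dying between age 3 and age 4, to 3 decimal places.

q_3 = (l_3 − l_4) / l_3 = (0.856 − 0.704) / 0.856
     = 0.152 / 0.856 = 0.17757… → 0.178

0.178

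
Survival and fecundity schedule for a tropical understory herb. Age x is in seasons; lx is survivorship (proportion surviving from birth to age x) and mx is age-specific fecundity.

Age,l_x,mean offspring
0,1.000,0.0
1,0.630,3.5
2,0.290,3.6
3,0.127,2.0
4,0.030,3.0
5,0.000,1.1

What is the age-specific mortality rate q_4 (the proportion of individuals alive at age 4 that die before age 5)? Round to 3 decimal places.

q_4 = (l_4 − l_5) / l_4 = (0.03 − 0) / 0.03
     = 0.03 / 0.03 = 1 → 1.000

1.000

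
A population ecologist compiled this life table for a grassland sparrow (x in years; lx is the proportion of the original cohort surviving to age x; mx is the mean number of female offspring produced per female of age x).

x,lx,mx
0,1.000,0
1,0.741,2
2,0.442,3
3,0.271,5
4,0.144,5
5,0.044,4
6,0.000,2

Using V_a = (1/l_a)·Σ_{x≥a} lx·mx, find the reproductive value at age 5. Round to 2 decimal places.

lx·mx for x ≥ 5: 0.176, 0 → sum = 0.176
V_5 = 0.176 / l_5 = 0.176 / 0.044 = 4 → 4.00

4.00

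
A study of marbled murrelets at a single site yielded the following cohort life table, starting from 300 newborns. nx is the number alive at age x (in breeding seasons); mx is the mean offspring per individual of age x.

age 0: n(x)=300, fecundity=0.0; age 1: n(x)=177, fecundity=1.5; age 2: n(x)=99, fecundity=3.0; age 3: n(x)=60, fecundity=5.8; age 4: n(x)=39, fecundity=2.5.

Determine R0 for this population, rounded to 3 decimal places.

3.360

lx = nx/n0 = nx/300: 1, 0.59, 0.33, 0.2, 0.13
lx·mx by age: 0, 0.885, 0.99, 1.16, 0.325
R0 = Σ lx·mx = 3.36 → 3.360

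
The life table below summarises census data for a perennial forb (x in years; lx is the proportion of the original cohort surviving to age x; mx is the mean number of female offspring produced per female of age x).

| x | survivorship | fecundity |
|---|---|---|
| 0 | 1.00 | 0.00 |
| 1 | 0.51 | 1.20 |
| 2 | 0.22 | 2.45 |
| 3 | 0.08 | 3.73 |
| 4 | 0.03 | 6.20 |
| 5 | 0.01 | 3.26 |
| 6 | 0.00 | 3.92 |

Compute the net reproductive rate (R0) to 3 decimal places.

1.668

lx·mx by age: 0, 0.612, 0.539, 0.2984, 0.186, 0.0326, 0
R0 = Σ lx·mx = 1.668 → 1.668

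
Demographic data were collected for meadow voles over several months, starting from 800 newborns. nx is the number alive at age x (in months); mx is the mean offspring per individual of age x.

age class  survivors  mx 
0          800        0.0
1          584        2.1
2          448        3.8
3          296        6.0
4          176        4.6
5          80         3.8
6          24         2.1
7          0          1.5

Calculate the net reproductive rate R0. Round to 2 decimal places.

7.34

lx = nx/n0 = nx/800: 1, 0.73, 0.56, 0.37, 0.22, 0.1, 0.03, 0
lx·mx by age: 0, 1.533, 2.128, 2.22, 1.012, 0.38, 0.063, 0
R0 = Σ lx·mx = 7.336 → 7.34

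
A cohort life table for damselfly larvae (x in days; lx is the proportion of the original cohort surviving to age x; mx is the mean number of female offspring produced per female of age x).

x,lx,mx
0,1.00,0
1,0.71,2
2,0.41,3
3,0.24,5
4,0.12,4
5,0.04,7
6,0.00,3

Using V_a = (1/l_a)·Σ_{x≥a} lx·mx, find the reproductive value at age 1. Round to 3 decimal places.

6.493

lx·mx for x ≥ 1: 1.42, 1.23, 1.2, 0.48, 0.28, 0 → sum = 4.61
V_1 = 4.61 / l_1 = 4.61 / 0.71 = 6.492958… → 6.493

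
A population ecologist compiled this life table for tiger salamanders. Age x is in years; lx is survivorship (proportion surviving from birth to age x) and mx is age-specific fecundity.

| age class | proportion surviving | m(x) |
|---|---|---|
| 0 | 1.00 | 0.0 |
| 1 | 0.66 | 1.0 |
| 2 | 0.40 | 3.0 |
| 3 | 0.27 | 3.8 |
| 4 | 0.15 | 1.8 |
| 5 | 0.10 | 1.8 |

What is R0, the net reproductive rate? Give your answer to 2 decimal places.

lx·mx by age: 0, 0.66, 1.2, 1.026, 0.27, 0.18
R0 = Σ lx·mx = 3.336 → 3.34

3.34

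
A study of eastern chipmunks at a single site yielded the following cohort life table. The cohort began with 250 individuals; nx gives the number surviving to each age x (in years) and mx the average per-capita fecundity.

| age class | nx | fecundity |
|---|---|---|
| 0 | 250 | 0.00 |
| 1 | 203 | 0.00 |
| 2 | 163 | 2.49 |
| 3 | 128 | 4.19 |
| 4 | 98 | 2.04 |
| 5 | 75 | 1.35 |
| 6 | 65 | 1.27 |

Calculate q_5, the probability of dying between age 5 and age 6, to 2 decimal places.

0.13

lx = nx/n0 = nx/250: 1, 0.812, 0.652, 0.512, 0.392, 0.3, 0.26
q_5 = (l_5 − l_6) / l_5 = (0.3 − 0.26) / 0.3
     = 0.04 / 0.3 = 0.133333… → 0.13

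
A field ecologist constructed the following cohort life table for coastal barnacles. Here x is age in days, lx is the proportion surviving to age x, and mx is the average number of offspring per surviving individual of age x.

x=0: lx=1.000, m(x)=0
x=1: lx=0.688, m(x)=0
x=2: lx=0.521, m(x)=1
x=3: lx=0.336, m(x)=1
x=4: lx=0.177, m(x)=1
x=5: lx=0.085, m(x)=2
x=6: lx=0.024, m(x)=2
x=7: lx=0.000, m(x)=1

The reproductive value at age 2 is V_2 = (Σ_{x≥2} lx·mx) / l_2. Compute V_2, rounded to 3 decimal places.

2.403

lx·mx for x ≥ 2: 0.521, 0.336, 0.177, 0.17, 0.048, 0 → sum = 1.252
V_2 = 1.252 / l_2 = 1.252 / 0.521 = 2.403071… → 2.403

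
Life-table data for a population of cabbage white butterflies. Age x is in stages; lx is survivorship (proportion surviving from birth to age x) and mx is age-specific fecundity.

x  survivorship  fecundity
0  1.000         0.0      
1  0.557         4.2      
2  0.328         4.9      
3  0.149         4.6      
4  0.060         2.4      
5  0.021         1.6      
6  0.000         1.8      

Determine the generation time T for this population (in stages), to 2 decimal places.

1.74

lx·mx: 0, 2.3394, 1.6072, 0.6854, 0.144, 0.0336, 0 → R0 = 4.8096
x·lx·mx: 0, 2.3394, 3.2144, 2.0562, 0.576, 0.168, 0 → Σ = 8.354
T = 8.354 / 4.8096 = 1.736943… → 1.74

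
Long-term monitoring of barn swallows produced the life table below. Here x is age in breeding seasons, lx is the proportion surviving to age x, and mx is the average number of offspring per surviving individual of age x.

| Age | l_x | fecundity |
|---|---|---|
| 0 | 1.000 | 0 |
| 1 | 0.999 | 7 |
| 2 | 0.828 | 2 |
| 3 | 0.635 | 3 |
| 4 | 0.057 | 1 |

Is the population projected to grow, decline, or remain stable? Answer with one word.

R0 = Σ lx·mx = 0 + 6.993 + 1.656 + 1.905 + 0.057 = 10.611
R0 > 1, so the population is growing.

growing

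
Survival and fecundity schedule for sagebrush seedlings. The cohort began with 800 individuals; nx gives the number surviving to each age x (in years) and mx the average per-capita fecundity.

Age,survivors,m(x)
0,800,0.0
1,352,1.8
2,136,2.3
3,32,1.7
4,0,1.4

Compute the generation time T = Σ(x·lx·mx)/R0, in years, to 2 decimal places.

lx = nx/n0 = nx/800: 1, 0.44, 0.17, 0.04, 0
lx·mx: 0, 0.792, 0.391, 0.068, 0 → R0 = 1.251
x·lx·mx: 0, 0.792, 0.782, 0.204, 0 → Σ = 1.778
T = 1.778 / 1.251 = 1.421263… → 1.42

1.42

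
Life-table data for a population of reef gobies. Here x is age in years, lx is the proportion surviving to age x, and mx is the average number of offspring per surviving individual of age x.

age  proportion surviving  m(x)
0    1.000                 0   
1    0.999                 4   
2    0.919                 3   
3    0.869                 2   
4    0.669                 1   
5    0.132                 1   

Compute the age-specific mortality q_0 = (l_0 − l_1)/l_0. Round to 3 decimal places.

0.001

q_0 = (l_0 − l_1) / l_0 = (1 − 0.999) / 1
     = 0.001 / 1 = 0.001 → 0.001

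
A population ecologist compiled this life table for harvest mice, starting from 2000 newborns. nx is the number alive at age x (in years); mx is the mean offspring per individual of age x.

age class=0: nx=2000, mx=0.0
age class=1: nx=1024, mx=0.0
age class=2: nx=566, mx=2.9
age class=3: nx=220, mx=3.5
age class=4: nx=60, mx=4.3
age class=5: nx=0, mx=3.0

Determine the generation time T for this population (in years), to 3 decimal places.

lx = nx/n0 = nx/2000: 1, 0.512, 0.283, 0.11, 0.03, 0
lx·mx: 0, 0, 0.8207, 0.385, 0.129, 0 → R0 = 1.3347
x·lx·mx: 0, 0, 1.6414, 1.155, 0.516, 0 → Σ = 3.3124
T = 3.3124 / 1.3347 = 2.481756… → 2.482

2.482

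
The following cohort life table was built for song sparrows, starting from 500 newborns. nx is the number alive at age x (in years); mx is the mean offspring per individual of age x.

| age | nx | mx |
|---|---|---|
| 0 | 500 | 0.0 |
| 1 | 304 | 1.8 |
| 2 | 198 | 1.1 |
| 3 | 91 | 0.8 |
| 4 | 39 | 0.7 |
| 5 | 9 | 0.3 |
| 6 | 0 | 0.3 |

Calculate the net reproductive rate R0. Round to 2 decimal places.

1.74

lx = nx/n0 = nx/500: 1, 0.608, 0.396, 0.182, 0.078, 0.018, 0
lx·mx by age: 0, 1.0944, 0.4356, 0.1456, 0.0546, 0.0054, 0
R0 = Σ lx·mx = 1.7356 → 1.74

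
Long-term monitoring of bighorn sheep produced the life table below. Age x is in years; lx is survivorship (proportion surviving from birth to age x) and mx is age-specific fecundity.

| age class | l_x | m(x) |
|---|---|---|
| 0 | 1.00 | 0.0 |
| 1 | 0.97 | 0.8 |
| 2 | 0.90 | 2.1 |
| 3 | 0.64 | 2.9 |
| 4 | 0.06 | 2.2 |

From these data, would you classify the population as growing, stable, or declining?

growing

R0 = Σ lx·mx = 0 + 0.776 + 1.89 + 1.856 + 0.132 = 4.654
R0 > 1, so the population is growing.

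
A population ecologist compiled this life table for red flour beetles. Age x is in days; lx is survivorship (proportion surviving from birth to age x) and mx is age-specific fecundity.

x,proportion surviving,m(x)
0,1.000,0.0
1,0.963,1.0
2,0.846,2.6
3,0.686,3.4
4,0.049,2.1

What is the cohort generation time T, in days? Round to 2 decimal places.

2.28

lx·mx: 0, 0.963, 2.1996, 2.3324, 0.1029 → R0 = 5.5979
x·lx·mx: 0, 0.963, 4.3992, 6.9972, 0.4116 → Σ = 12.771
T = 12.771 / 5.5979 = 2.281391… → 2.28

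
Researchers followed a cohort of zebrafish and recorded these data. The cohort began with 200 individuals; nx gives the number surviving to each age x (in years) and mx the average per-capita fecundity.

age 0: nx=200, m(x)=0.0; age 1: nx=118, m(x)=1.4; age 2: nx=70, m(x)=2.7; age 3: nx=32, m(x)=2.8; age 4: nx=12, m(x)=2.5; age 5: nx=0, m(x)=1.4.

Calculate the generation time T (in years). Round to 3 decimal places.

1.967

lx = nx/n0 = nx/200: 1, 0.59, 0.35, 0.16, 0.06, 0
lx·mx: 0, 0.826, 0.945, 0.448, 0.15, 0 → R0 = 2.369
x·lx·mx: 0, 0.826, 1.89, 1.344, 0.6, 0 → Σ = 4.66
T = 4.66 / 2.369 = 1.967075… → 1.967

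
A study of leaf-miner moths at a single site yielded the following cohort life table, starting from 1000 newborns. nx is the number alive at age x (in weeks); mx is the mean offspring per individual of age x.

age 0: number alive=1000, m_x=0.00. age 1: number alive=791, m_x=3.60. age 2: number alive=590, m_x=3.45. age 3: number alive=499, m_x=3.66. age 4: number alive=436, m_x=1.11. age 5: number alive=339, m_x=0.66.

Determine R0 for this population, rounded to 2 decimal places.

7.42

lx = nx/n0 = nx/1000: 1, 0.791, 0.59, 0.499, 0.436, 0.339
lx·mx by age: 0, 2.8476, 2.0355, 1.82634, 0.48396, 0.22374
R0 = Σ lx·mx = 7.41714 → 7.42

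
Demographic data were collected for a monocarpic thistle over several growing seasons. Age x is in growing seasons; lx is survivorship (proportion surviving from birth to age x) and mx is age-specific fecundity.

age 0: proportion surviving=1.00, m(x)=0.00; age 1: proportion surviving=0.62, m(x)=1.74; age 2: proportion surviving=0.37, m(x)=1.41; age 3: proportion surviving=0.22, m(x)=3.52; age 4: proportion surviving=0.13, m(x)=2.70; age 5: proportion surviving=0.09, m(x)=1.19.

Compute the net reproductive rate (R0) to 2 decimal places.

2.83

lx·mx by age: 0, 1.0788, 0.5217, 0.7744, 0.351, 0.1071
R0 = Σ lx·mx = 2.833 → 2.83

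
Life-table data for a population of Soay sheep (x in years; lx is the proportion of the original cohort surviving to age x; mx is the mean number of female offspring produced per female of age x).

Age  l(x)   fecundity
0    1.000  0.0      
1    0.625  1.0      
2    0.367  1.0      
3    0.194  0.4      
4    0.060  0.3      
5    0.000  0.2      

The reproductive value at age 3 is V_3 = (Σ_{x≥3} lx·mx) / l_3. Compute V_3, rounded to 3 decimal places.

0.493

lx·mx for x ≥ 3: 0.0776, 0.018, 0 → sum = 0.0956
V_3 = 0.0956 / l_3 = 0.0956 / 0.194 = 0.492784… → 0.493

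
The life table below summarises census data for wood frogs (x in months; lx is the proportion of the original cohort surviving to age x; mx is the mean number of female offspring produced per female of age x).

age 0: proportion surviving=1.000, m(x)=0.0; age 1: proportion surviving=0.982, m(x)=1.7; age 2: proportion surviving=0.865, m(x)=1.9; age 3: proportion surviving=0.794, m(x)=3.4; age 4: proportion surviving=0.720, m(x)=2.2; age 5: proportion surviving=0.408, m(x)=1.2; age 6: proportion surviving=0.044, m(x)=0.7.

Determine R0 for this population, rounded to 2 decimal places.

lx·mx by age: 0, 1.6694, 1.6435, 2.6996, 1.584, 0.4896, 0.0308
R0 = Σ lx·mx = 8.1169 → 8.12

8.12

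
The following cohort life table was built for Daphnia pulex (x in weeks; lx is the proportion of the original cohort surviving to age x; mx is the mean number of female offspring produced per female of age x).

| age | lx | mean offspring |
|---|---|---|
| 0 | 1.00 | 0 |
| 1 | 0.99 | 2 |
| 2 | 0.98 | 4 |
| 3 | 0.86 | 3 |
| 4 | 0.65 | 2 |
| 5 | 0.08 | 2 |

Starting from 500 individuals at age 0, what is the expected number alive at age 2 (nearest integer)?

Expected survivors = N0 · l_2 = 500 × 0.98 = 490 → 490

490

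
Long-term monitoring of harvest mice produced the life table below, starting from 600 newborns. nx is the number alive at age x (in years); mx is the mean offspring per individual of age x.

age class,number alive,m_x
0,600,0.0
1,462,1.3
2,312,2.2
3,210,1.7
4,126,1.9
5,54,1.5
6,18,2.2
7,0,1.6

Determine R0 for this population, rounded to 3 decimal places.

3.340

lx = nx/n0 = nx/600: 1, 0.77, 0.52, 0.35, 0.21, 0.09, 0.03, 0
lx·mx by age: 0, 1.001, 1.144, 0.595, 0.399, 0.135, 0.066, 0
R0 = Σ lx·mx = 3.34 → 3.340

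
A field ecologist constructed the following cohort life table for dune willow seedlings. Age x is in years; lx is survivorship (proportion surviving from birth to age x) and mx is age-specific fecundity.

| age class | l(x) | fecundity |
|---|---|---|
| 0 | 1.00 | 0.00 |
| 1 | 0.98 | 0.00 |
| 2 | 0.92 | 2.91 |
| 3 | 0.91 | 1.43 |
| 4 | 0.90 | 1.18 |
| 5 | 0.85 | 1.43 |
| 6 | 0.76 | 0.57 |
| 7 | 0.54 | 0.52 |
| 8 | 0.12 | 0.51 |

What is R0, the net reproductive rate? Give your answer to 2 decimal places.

7.03

lx·mx by age: 0, 0, 2.6772, 1.3013, 1.062, 1.2155, 0.4332, 0.2808, 0.0612
R0 = Σ lx·mx = 7.0312 → 7.03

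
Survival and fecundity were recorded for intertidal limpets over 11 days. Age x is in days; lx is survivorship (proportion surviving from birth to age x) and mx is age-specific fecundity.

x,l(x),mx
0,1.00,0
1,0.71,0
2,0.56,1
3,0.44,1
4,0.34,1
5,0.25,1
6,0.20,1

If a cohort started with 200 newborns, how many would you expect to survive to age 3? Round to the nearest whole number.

88

Expected survivors = N0 · l_3 = 200 × 0.44 = 88 → 88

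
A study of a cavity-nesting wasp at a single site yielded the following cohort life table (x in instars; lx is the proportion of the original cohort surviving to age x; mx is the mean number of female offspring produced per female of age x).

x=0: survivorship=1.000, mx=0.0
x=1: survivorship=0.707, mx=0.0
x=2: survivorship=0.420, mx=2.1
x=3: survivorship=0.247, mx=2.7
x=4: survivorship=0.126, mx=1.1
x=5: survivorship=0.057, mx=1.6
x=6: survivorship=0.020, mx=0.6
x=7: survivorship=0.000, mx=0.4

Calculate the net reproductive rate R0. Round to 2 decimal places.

lx·mx by age: 0, 0, 0.882, 0.6669, 0.1386, 0.0912, 0.012, 0
R0 = Σ lx·mx = 1.7907 → 1.79

1.79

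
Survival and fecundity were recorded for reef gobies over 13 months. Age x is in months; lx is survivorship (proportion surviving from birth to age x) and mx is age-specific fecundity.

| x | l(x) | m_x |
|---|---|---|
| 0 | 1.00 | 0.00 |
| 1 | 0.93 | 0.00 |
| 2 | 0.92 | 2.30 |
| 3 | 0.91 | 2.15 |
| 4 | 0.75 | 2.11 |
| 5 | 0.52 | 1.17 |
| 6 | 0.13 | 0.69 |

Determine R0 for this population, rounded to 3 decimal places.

6.353

lx·mx by age: 0, 0, 2.116, 1.9565, 1.5825, 0.6084, 0.0897
R0 = Σ lx·mx = 6.3531 → 6.353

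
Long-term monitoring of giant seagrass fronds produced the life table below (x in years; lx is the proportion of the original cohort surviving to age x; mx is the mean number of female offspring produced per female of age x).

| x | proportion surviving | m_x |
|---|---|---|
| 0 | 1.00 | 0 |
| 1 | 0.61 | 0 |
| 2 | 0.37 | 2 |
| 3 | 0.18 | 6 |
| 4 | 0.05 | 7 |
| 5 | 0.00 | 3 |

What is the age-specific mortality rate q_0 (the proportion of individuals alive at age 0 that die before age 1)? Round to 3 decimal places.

q_0 = (l_0 − l_1) / l_0 = (1 − 0.61) / 1
     = 0.39 / 1 = 0.39 → 0.390

0.390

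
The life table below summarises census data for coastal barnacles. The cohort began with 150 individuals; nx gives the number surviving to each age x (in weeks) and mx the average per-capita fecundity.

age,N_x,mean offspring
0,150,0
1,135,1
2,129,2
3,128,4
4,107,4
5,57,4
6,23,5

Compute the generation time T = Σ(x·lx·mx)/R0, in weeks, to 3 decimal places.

lx = nx/n0 = nx/150: 1, 0.9, 0.86, 0.85333…, 0.71333…, 0.38, 0.15333…
lx·mx: 0, 0.9, 1.72, 3.413333…, 2.853333…, 1.52, 0.766667… → R0 = 11.173333…
x·lx·mx: 0, 0.9, 3.44, 10.24…, 11.413333…, 7.6, 4.6… → Σ = 38.193333…
T = 38.193333… / 11.173333… = 3.418258… → 3.418

3.418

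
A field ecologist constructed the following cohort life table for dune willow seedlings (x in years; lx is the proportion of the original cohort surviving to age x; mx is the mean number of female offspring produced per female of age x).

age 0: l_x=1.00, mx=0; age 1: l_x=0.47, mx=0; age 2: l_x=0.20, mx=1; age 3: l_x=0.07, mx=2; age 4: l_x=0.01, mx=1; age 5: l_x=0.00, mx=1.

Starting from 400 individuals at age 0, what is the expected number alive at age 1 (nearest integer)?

188

Expected survivors = N0 · l_1 = 400 × 0.47 = 188 → 188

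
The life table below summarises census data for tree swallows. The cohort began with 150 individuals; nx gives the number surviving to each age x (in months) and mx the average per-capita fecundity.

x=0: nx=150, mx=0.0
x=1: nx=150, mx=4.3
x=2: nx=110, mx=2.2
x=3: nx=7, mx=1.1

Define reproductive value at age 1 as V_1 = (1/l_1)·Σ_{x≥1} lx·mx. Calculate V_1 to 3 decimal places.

lx = nx/n0 = nx/150: 1, 1, 0.73333…, 0.04667…
lx·mx for x ≥ 1: 4.3, 1.613333…, 0.051333… → sum = 5.964667…
V_1 = 5.964667… / l_1 = 5.964667… / 1 = 5.964667… → 5.965

5.965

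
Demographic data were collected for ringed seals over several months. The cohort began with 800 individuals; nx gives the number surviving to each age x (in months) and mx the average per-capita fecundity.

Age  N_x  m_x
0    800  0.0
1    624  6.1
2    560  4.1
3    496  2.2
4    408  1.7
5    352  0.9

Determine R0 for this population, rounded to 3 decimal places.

10.255

lx = nx/n0 = nx/800: 1, 0.78, 0.7, 0.62, 0.51, 0.44
lx·mx by age: 0, 4.758, 2.87, 1.364, 0.867, 0.396
R0 = Σ lx·mx = 10.255 → 10.255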